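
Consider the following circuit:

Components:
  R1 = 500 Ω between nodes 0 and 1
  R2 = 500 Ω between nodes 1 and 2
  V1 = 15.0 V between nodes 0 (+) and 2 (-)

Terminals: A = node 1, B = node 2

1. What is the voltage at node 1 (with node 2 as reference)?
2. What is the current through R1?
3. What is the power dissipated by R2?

Nodal analysis, taking node 2 as the 0 V reference.
Source V1 fixes V_0 = 15 V.
KCL at each unknown node (sum of currents leaving = 0; resistances in Ω):
  Node 1: (V_1 - 15)/500 + (V_1 - 0)/500 = 0
Collecting terms: 0.004 × V_1 = 0.03  =>  V_1 = 7.5 V
Part 1:
  Read off the nodal solution: V_1 = 7.5 V
Part 2:
  I_R1 = (V_0 - V_1)/R1 = (15 - 7.5)/500 = 0.015 A
  Magnitude: I_R1 = 0.015 A
Part 3:
  I_R2 = (V_1 - V_2)/R2 = (7.5 - 0)/500 = 0.015 A
  P_R2 = I_R2² × R2 = (0.015)² × 500 = 0.1125 W

Final answers:
1. V_1 = 7.5 V
2. I_R1 = 0.015 A
3. P_R2 = 0.1125 W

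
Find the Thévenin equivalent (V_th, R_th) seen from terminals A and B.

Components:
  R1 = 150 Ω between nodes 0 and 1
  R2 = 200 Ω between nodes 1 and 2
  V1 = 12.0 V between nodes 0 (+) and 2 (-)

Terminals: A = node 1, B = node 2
Step 1 — V_th is the open-circuit voltage V_A - V_B (nothing connected across the terminals).
Nodal analysis, taking node 2 as the 0 V reference.
Source V1 fixes V_0 = 12 V.
KCL at each unknown node (sum of currents leaving = 0; resistances in Ω):
  Node 1: (V_1 - 12)/150 + (V_1 - 0)/200 = 0
Collecting terms: 0.01167 × V_1 = 0.08  =>  V_1 = 6.857 V
V_th = V_1 - V_2 = 6.857 - 0 = 6.857 V
Step 2 — R_th: zero the source — replace V1 by a short circuit (node 2 merges into node 0) — and find the resistance seen between A (node 1) and B (node 0).
Reduce the network between node 1 (A) and node 0 (B) by series/parallel combination:
  Rp1 = R1 ‖ R2 (parallel, both between nodes 0 and 1) = 1/(1/150 + 1/200) = 85.71 Ω
R_th = 85.71 Ω

Final answer: V_th = 6.857 V, R_th = 85.71 Ω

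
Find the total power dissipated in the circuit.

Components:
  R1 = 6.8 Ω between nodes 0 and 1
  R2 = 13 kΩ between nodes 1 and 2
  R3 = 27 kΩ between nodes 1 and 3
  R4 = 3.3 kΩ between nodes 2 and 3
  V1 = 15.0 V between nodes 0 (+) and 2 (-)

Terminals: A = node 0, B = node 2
Nodal analysis, taking node 2 as the 0 V reference.
Source V1 fixes V_0 = 15 V.
KCL at each unknown node (sum of currents leaving = 0; resistances in Ω):
  Node 1: (V_1 - 15)/6.8 + (V_1 - 0)/13000 + (V_1 - V_3)/27000 = 0
  Node 3: (V_3 - V_1)/27000 + (V_3 - 0)/3300 = 0
Collecting terms (coefficients in siemens):
  0.1472·V_1 - 0.00003704·V_3 = 2.206
  0.0003401·V_3 - 0.00003704·V_1 = 0
Determinant D = (0.1472)(0.0003401) - (-0.00003704)(-0.00003704) = 0.00005005
V_1 = [(2.206)(0.0003401) - (-0.00003704)(0)]/D = 14.99 V
V_3 = [(0.1472)(0) - (2.206)(-0.00003704)]/D = 1.632 V
Power in each resistor, P = (ΔV)²/R:
  P_R1 = (15 - 14.99)²/6.8 = 0.00001846 W
  P_R2 = (14.99 - 0)²/13000 = 0.01728 W
  P_R3 = (14.99 - 1.632)²/27000 = 0.006607 W
  P_R4 = (0 - 1.632)²/3300 = 0.0008075 W
P_total = P_R1 + P_R2 + P_R3 + P_R4 = 0.02471 W

Final answer: 0.02471 W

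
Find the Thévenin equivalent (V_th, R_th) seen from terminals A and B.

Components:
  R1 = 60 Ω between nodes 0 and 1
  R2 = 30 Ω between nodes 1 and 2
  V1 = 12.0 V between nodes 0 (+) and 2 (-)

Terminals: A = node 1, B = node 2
Step 1 — V_th is the open-circuit voltage V_A - V_B (nothing connected across the terminals).
Nodal analysis, taking node 2 as the 0 V reference.
Source V1 fixes V_0 = 12 V.
KCL at each unknown node (sum of currents leaving = 0; resistances in Ω):
  Node 1: (V_1 - 12)/60 + (V_1 - 0)/30 = 0
Collecting terms: 0.05 × V_1 = 0.2  =>  V_1 = 4 V
V_th = V_1 - V_2 = 4 - 0 = 4 V
Step 2 — R_th: zero the source — replace V1 by a short circuit (node 2 merges into node 0) — and find the resistance seen between A (node 1) and B (node 0).
Reduce the network between node 1 (A) and node 0 (B) by series/parallel combination:
  Rp1 = R1 ‖ R2 (parallel, both between nodes 0 and 1) = 1/(1/60 + 1/30) = 20 Ω
R_th = 20 Ω

Final answer: V_th = 4 V, R_th = 20 Ω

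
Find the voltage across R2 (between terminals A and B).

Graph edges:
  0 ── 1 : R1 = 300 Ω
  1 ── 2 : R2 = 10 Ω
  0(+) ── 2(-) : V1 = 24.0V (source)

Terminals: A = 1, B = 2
R1 and R2 are in series across V1 (node 0 → node 1 → node 2), and the output A–B is taken across R2, so this is a voltage divider.
Series current: I = V1/(R1 + R2) = 24/(300 + 10) = 24/310 = 0.07742 A
V_R2 = I × R2 = V1 × R2/(R1 + R2) = 24 × 10/310 = 0.7742 V

Final answer: 0.7742 V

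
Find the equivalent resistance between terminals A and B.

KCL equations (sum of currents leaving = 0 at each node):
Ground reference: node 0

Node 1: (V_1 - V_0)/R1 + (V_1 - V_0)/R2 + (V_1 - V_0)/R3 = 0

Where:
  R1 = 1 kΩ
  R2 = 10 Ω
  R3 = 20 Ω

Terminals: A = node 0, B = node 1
Reduce the network between node 0 (A) and node 1 (B) by series/parallel combination:
  Rp1 = R1 ‖ R2 ‖ R3 (parallel, all between nodes 0 and 1) = 1/(1/1000 + 1/10 + 1/20) = 6.623 Ω
R_eq = 6.623 Ω

Final answer: 6.623 Ω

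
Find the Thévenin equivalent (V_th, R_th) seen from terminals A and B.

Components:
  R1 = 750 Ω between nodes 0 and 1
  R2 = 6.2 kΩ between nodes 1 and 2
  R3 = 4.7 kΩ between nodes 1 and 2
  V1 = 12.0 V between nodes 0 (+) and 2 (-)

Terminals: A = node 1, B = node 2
Step 1 — V_th is the open-circuit voltage V_A - V_B (nothing connected across the terminals).
Nodal analysis, taking node 2 as the 0 V reference.
Source V1 fixes V_0 = 12 V.
KCL at each unknown node (sum of currents leaving = 0; resistances in Ω):
  Node 1: (V_1 - 12)/750 + (V_1 - 0)/6200 + (V_1 - 0)/4700 = 0
Collecting terms: 0.001707 × V_1 = 0.016  =>  V_1 = 9.371 V
V_th = V_1 - V_2 = 9.371 - 0 = 9.371 V
Step 2 — R_th: zero the source — replace V1 by a short circuit (node 2 merges into node 0) — and find the resistance seen between A (node 1) and B (node 0).
Reduce the network between node 1 (A) and node 0 (B) by series/parallel combination:
  Rp1 = R1 ‖ R2 ‖ R3 (parallel, all between nodes 0 and 1) = 1/(1/750 + 1/6200 + 1/4700) = 585.7 Ω
R_th = 585.7 Ω

Final answer: V_th = 9.371 V, R_th = 585.7 Ω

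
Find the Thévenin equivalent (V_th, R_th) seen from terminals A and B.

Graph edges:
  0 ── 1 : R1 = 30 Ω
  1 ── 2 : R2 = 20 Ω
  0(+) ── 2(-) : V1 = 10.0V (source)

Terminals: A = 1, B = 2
Step 1 — V_th is the open-circuit voltage V_A - V_B (nothing connected across the terminals).
Nodal analysis, taking node 2 as the 0 V reference.
Source V1 fixes V_0 = 10 V.
KCL at each unknown node (sum of currents leaving = 0; resistances in Ω):
  Node 1: (V_1 - 10)/30 + (V_1 - 0)/20 = 0
Collecting terms: 0.08333 × V_1 = 0.3333  =>  V_1 = 4 V
V_th = V_1 - V_2 = 4 - 0 = 4 V
Step 2 — R_th: zero the source — replace V1 by a short circuit (node 2 merges into node 0) — and find the resistance seen between A (node 1) and B (node 0).
Reduce the network between node 1 (A) and node 0 (B) by series/parallel combination:
  Rp1 = R1 ‖ R2 (parallel, both between nodes 0 and 1) = 1/(1/30 + 1/20) = 12 Ω
R_th = 12 Ω

Final answer: V_th = 4 V, R_th = 12 Ω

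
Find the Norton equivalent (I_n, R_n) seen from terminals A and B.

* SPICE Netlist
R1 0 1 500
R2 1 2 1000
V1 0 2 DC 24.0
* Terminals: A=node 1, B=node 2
Find the Thévenin equivalent first; then I_n = V_th/R_th and R_n = R_th.
Step 1 — V_th is the open-circuit voltage V_A - V_B (nothing connected across the terminals).
Nodal analysis, taking node 2 as the 0 V reference.
Source V1 fixes V_0 = 24 V.
KCL at each unknown node (sum of currents leaving = 0; resistances in Ω):
  Node 1: (V_1 - 24)/500 + (V_1 - 0)/1000 = 0
Collecting terms: 0.003 × V_1 = 0.048  =>  V_1 = 16 V
V_th = V_1 - V_2 = 16 - 0 = 16 V
Step 2 — R_th: zero the source — replace V1 by a short circuit (node 2 merges into node 0) — and find the resistance seen between A (node 1) and B (node 0).
Reduce the network between node 1 (A) and node 0 (B) by series/parallel combination:
  Rp1 = R1 ‖ R2 (parallel, both between nodes 0 and 1) = 1/(1/500 + 1/1000) = 333.3 Ω
R_th = 333.3 Ω
I_n = V_th/R_th = 16/333.3 = 0.048 A, and R_n = R_th = 333.3 Ω

Final answer: I_n = 0.048 A, R_n = 333.3 Ω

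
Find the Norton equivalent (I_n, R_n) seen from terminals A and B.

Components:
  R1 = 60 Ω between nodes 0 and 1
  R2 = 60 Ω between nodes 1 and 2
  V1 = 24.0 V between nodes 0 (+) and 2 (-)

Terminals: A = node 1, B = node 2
Find the Thévenin equivalent first; then I_n = V_th/R_th and R_n = R_th.
Step 1 — V_th is the open-circuit voltage V_A - V_B (nothing connected across the terminals).
Nodal analysis, taking node 2 as the 0 V reference.
Source V1 fixes V_0 = 24 V.
KCL at each unknown node (sum of currents leaving = 0; resistances in Ω):
  Node 1: (V_1 - 24)/60 + (V_1 - 0)/60 = 0
Collecting terms: 0.03333 × V_1 = 0.4  =>  V_1 = 12 V
V_th = V_1 - V_2 = 12 - 0 = 12 V
Step 2 — R_th: zero the source — replace V1 by a short circuit (node 2 merges into node 0) — and find the resistance seen between A (node 1) and B (node 0).
Reduce the network between node 1 (A) and node 0 (B) by series/parallel combination:
  Rp1 = R1 ‖ R2 (parallel, both between nodes 0 and 1) = 1/(1/60 + 1/60) = 30 Ω
R_th = 30 Ω
I_n = V_th/R_th = 12/30 = 0.4 A, and R_n = R_th = 30 Ω

Final answer: I_n = 0.4 A, R_n = 30 Ω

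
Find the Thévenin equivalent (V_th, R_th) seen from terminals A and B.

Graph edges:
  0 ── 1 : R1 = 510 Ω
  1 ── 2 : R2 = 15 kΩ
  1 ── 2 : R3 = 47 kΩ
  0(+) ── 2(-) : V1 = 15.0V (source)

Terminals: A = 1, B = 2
Step 1 — V_th is the open-circuit voltage V_A - V_B (nothing connected across the terminals).
Nodal analysis, taking node 2 as the 0 V reference.
Source V1 fixes V_0 = 15 V.
KCL at each unknown node (sum of currents leaving = 0; resistances in Ω):
  Node 1: (V_1 - 15)/510 + (V_1 - 0)/15000 + (V_1 - 0)/47000 = 0
Collecting terms: 0.002049 × V_1 = 0.02941  =>  V_1 = 14.36 V
V_th = V_1 - V_2 = 14.36 - 0 = 14.36 V
Step 2 — R_th: zero the source — replace V1 by a short circuit (node 2 merges into node 0) — and find the resistance seen between A (node 1) and B (node 0).
Reduce the network between node 1 (A) and node 0 (B) by series/parallel combination:
  Rp1 = R1 ‖ R2 ‖ R3 (parallel, all between nodes 0 and 1) = 1/(1/510 + 1/15000 + 1/47000) = 488.1 Ω
R_th = 488.1 Ω

Final answer: V_th = 14.36 V, R_th = 488.1 Ω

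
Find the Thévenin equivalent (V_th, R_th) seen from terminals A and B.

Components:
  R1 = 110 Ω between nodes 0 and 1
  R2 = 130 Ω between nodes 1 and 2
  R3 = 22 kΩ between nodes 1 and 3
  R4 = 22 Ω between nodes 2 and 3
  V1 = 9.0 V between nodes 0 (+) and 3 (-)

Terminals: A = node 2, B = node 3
Step 1 — V_th is the open-circuit voltage V_A - V_B (nothing connected across the terminals).
Nodal analysis, taking node 3 as the 0 V reference.
Source V1 fixes V_0 = 9 V.
KCL at each unknown node (sum of currents leaving = 0; resistances in Ω):
  Node 1: (V_1 - 9)/110 + (V_1 - V_2)/130 + (V_1 - 0)/22000 = 0
  Node 2: (V_2 - V_1)/130 + (V_2 - 0)/22 = 0
Collecting terms (coefficients in siemens):
  0.01683·V_1 - 0.007692·V_2 = 0.08182
  0.05315·V_2 - 0.007692·V_1 = 0
Determinant D = (0.01683)(0.05315) - (-0.007692)(-0.007692) = 0.0008352
V_1 = [(0.08182)(0.05315) - (-0.007692)(0)]/D = 5.206 V
V_2 = [(0.01683)(0) - (0.08182)(-0.007692)]/D = 0.7535 V
V_th = V_2 - V_3 = 0.7535 - 0 = 0.7535 V
Step 2 — R_th: zero the source — replace V1 by a short circuit (node 3 merges into node 0) — and find the resistance seen between A (node 2) and B (node 0).
Reduce the network between node 2 (A) and node 0 (B) by series/parallel combination:
  Rp1 = R1 ‖ R3 (parallel, both between nodes 0 and 1) = 1/(1/110 + 1/22000) = 109.5 Ω
  Rs1 = R2 + Rp1 (series, joined only at node 1) = 130 + 109.5 = 239.5 Ω
  Rp2 = R4 ‖ Rs1 (parallel, both between nodes 0 and 2) = 1/(1/22 + 1/239.5) = 20.15 Ω
R_th = 20.15 Ω

Final answer: V_th = 0.7535 V, R_th = 20.15 Ω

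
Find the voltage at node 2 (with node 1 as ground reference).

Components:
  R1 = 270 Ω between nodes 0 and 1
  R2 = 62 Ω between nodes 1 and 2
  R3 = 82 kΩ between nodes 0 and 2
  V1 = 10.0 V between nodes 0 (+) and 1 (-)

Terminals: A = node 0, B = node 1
Nodal analysis, taking node 1 as the 0 V reference.
Source V1 fixes V_0 = 10 V.
KCL at each unknown node (sum of currents leaving = 0; resistances in Ω):
  Node 2: (V_2 - 0)/62 + (V_2 - 10)/82000 = 0
Collecting terms: 0.01614 × V_2 = 0.000122  =>  V_2 = 0.007555 V
The requested potential is V_2 = 0.007555 V.

Final answer: V_2 = 0.007555 V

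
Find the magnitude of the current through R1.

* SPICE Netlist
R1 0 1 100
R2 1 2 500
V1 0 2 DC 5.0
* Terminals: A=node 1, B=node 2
Nodal analysis, taking node 2 as the 0 V reference.
Source V1 fixes V_0 = 5 V.
KCL at each unknown node (sum of currents leaving = 0; resistances in Ω):
  Node 1: (V_1 - 5)/100 + (V_1 - 0)/500 = 0
Collecting terms: 0.012 × V_1 = 0.05  =>  V_1 = 4.167 V
I_R1 = (V_0 - V_1)/R1 = (5 - 4.167)/100 = 0.008333 A
|I_R1| = 0.008333 A

Final answer: |I_R1| = 0.008333 A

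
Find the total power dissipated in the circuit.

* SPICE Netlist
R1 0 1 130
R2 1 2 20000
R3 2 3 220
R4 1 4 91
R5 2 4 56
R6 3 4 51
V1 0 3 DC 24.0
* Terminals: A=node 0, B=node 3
Nodal analysis, taking node 3 as the 0 V reference.
Source V1 fixes V_0 = 24 V.
KCL at each unknown node (sum of currents leaving = 0; resistances in Ω):
  Node 1: (V_1 - 24)/130 + (V_1 - V_2)/20000 + (V_1 - V_4)/91 = 0
  Node 2: (V_2 - V_1)/20000 + (V_2 - 0)/220 + (V_2 - V_4)/56 = 0
  Node 4: (V_4 - V_1)/91 + (V_4 - V_2)/56 + (V_4 - 0)/51 = 0
Collecting terms (coefficients in siemens):
  0.01873·V_1 - 0.00005·V_2 - 0.01099·V_4 = 0.1846
  0.02245·V_2 - 0.00005·V_1 - 0.01786·V_4 = 0
  0.04845·V_4 - 0.01099·V_1 - 0.01786·V_2 = 0
Solving these 3 simultaneous equations (Gaussian elimination) gives:
  V_1 = 12.16 V, V_2 = 3.142 V, V_4 = 3.916 V
Power in each resistor, P = (ΔV)²/R:
  P_R1 = (24 - 12.16)²/130 = 1.078 W
  P_R2 = (12.16 - 3.142)²/20000 = 0.004068 W
  P_R3 = (3.142 - 0)²/220 = 0.04486 W
  P_R4 = (12.16 - 3.916)²/91 = 0.7472 W
  P_R5 = (3.142 - 3.916)²/56 = 0.01071 W
  P_R6 = (0 - 3.916)²/51 = 0.3007 W
P_total = P_R1 + P_R2 + P_R3 + P_R4 + P_R5 + P_R6 = 2.186 W

Final answer: 2.186 W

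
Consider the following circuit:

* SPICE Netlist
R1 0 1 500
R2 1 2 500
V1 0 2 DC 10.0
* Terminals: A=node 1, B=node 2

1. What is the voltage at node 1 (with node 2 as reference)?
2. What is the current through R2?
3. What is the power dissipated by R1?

Nodal analysis, taking node 2 as the 0 V reference.
Source V1 fixes V_0 = 10 V.
KCL at each unknown node (sum of currents leaving = 0; resistances in Ω):
  Node 1: (V_1 - 10)/500 + (V_1 - 0)/500 = 0
Collecting terms: 0.004 × V_1 = 0.02  =>  V_1 = 5 V
Part 1:
  Read off the nodal solution: V_1 = 5 V
Part 2:
  I_R2 = (V_1 - V_2)/R2 = (5 - 0)/500 = 0.01 A
  Magnitude: I_R2 = 0.01 A
Part 3:
  I_R1 = (V_0 - V_1)/R1 = (10 - 5)/500 = 0.01 A
  P_R1 = I_R1² × R1 = (0.01)² × 500 = 0.05 W

Final answers:
1. V_1 = 5 V
2. I_R2 = 0.01 A
3. P_R1 = 0.05 W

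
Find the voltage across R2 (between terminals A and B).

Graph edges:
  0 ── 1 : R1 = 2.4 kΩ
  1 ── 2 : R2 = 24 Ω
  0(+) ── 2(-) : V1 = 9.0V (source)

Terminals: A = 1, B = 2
R1 and R2 are in series across V1 (node 0 → node 1 → node 2), and the output A–B is taken across R2, so this is a voltage divider.
Series current: I = V1/(R1 + R2) = 9/(2400 + 24) = 9/2424 = 0.003713 A
V_R2 = I × R2 = V1 × R2/(R1 + R2) = 9 × 24/2424 = 0.08911 V

Final answer: 0.08911 V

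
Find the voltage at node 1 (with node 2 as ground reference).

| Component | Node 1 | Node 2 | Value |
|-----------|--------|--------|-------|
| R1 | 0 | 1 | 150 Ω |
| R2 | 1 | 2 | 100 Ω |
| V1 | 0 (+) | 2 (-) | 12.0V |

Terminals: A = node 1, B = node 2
Nodal analysis, taking node 2 as the 0 V reference.
Source V1 fixes V_0 = 12 V.
KCL at each unknown node (sum of currents leaving = 0; resistances in Ω):
  Node 1: (V_1 - 12)/150 + (V_1 - 0)/100 = 0
Collecting terms: 0.01667 × V_1 = 0.08  =>  V_1 = 4.8 V
The requested potential is V_1 = 4.8 V.

Final answer: V_1 = 4.8 V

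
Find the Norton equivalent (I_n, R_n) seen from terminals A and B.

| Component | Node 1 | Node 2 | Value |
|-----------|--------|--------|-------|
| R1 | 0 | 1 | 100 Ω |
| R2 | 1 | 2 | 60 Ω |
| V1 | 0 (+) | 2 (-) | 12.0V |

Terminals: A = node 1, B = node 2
Find the Thévenin equivalent first; then I_n = V_th/R_th and R_n = R_th.
Step 1 — V_th is the open-circuit voltage V_A - V_B (nothing connected across the terminals).
Nodal analysis, taking node 2 as the 0 V reference.
Source V1 fixes V_0 = 12 V.
KCL at each unknown node (sum of currents leaving = 0; resistances in Ω):
  Node 1: (V_1 - 12)/100 + (V_1 - 0)/60 = 0
Collecting terms: 0.02667 × V_1 = 0.12  =>  V_1 = 4.5 V
V_th = V_1 - V_2 = 4.5 - 0 = 4.5 V
Step 2 — R_th: zero the source — replace V1 by a short circuit (node 2 merges into node 0) — and find the resistance seen between A (node 1) and B (node 0).
Reduce the network between node 1 (A) and node 0 (B) by series/parallel combination:
  Rp1 = R1 ‖ R2 (parallel, both between nodes 0 and 1) = 1/(1/100 + 1/60) = 37.5 Ω
R_th = 37.5 Ω
I_n = V_th/R_th = 4.5/37.5 = 0.12 A, and R_n = R_th = 37.5 Ω

Final answer: I_n = 0.12 A, R_n = 37.5 Ω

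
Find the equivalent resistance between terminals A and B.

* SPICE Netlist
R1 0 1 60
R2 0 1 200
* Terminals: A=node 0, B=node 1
Reduce the network between node 0 (A) and node 1 (B) by series/parallel combination:
  Rp1 = R1 ‖ R2 (parallel, both between nodes 0 and 1) = 1/(1/60 + 1/200) = 46.15 Ω
R_eq = 46.15 Ω

Final answer: 46.15 Ω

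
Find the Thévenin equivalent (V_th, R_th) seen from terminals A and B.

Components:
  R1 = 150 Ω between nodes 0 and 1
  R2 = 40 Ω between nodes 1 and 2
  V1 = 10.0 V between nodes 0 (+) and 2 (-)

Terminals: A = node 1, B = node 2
Step 1 — V_th is the open-circuit voltage V_A - V_B (nothing connected across the terminals).
Nodal analysis, taking node 2 as the 0 V reference.
Source V1 fixes V_0 = 10 V.
KCL at each unknown node (sum of currents leaving = 0; resistances in Ω):
  Node 1: (V_1 - 10)/150 + (V_1 - 0)/40 = 0
Collecting terms: 0.03167 × V_1 = 0.06667  =>  V_1 = 2.105 V
V_th = V_1 - V_2 = 2.105 - 0 = 2.105 V
Step 2 — R_th: zero the source — replace V1 by a short circuit (node 2 merges into node 0) — and find the resistance seen between A (node 1) and B (node 0).
Reduce the network between node 1 (A) and node 0 (B) by series/parallel combination:
  Rp1 = R1 ‖ R2 (parallel, both between nodes 0 and 1) = 1/(1/150 + 1/40) = 31.58 Ω
R_th = 31.58 Ω

Final answer: V_th = 2.105 V, R_th = 31.58 Ω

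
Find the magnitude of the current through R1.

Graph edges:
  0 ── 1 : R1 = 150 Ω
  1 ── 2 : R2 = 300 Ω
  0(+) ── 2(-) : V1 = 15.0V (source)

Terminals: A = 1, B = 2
Nodal analysis, taking node 2 as the 0 V reference.
Source V1 fixes V_0 = 15 V.
KCL at each unknown node (sum of currents leaving = 0; resistances in Ω):
  Node 1: (V_1 - 15)/150 + (V_1 - 0)/300 = 0
Collecting terms: 0.01 × V_1 = 0.1  =>  V_1 = 10 V
I_R1 = (V_0 - V_1)/R1 = (15 - 10)/150 = 0.03333 A
|I_R1| = 0.03333 A

Final answer: |I_R1| = 0.03333 A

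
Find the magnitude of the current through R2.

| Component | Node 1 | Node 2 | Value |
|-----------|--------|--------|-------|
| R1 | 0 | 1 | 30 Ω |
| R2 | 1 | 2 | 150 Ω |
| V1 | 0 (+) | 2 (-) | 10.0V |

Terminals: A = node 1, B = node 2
Nodal analysis, taking node 2 as the 0 V reference.
Source V1 fixes V_0 = 10 V.
KCL at each unknown node (sum of currents leaving = 0; resistances in Ω):
  Node 1: (V_1 - 10)/30 + (V_1 - 0)/150 = 0
Collecting terms: 0.04 × V_1 = 0.3333  =>  V_1 = 8.333 V
I_R2 = (V_1 - V_2)/R2 = (8.333 - 0)/150 = 0.05556 A
|I_R2| = 0.05556 A

Final answer: |I_R2| = 0.05556 A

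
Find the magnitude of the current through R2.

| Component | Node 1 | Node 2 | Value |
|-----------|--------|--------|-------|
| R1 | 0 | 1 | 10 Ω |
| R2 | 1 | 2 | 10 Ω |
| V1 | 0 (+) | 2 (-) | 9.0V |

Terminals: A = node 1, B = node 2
Nodal analysis, taking node 2 as the 0 V reference.
Source V1 fixes V_0 = 9 V.
KCL at each unknown node (sum of currents leaving = 0; resistances in Ω):
  Node 1: (V_1 - 9)/10 + (V_1 - 0)/10 = 0
Collecting terms: 0.2 × V_1 = 0.9  =>  V_1 = 4.5 V
I_R2 = (V_1 - V_2)/R2 = (4.5 - 0)/10 = 0.45 A
|I_R2| = 0.45 A

Final answer: |I_R2| = 0.45 A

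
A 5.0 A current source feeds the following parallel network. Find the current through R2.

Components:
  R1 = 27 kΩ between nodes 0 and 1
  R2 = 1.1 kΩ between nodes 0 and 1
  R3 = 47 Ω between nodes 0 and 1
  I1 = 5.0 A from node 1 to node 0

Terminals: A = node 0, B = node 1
All resistors sit directly between nodes 0 and 1, so they are in parallel and share one voltage V; the full source current 5 A splits among them.
1/R_par = 1/27000 + 1/1100 + 1/47 = 0.02222 S  =>  R_par = 45 Ω
V = I × R_par = 5 × 45 = 225 V
I_R2 = V/R2 = 225/1100 = 0.2045 A

Final answer: 0.2045 A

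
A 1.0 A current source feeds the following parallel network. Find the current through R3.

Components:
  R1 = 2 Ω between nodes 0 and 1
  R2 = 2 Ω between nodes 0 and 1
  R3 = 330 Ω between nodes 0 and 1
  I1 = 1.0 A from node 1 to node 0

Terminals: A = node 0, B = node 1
All resistors sit directly between nodes 0 and 1, so they are in parallel and share one voltage V; the full source current 1 A splits among them.
1/R_par = 1/2 + 1/2 + 1/330 = 1.003 S  =>  R_par = 0.997 Ω
V = I × R_par = 1 × 0.997 = 0.997 V
I_R3 = V/R3 = 0.997/330 = 0.003021 A

Final answer: 0.003021 A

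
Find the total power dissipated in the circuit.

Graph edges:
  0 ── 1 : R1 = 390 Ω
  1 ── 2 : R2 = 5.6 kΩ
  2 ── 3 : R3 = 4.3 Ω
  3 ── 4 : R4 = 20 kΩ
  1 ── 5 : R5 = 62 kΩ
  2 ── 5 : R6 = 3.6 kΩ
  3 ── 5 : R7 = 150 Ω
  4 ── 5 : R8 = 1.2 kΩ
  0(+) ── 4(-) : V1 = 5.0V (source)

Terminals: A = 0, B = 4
Nodal analysis, taking node 4 as the 0 V reference.
Source V1 fixes V_0 = 5 V.
KCL at each unknown node (sum of currents leaving = 0; resistances in Ω):
  Node 1: (V_1 - 5)/390 + (V_1 - V_2)/5600 + (V_1 - V_5)/62000 = 0
  Node 2: (V_2 - V_1)/5600 + (V_2 - V_3)/4.3 + (V_2 - V_5)/3600 = 0
  Node 3: (V_3 - V_2)/4.3 + (V_3 - 0)/20000 + (V_3 - V_5)/150 = 0
  Node 5: (V_5 - V_1)/62000 + (V_5 - V_2)/3600 + (V_5 - V_3)/150 + (V_5 - 0)/1200 = 0
Collecting terms (coefficients in siemens):
  0.002759·V_1 - 0.0001786·V_2 - 0.00001613·V_5 = 0.01282
  0.233·V_2 - 0.0001786·V_1 - 0.2326·V_3 - 0.0002778·V_5 = 0
  0.2393·V_3 - 0.2326·V_2 - 0.006667·V_5 = 0
  0.007794·V_5 - 0.00001613·V_1 - 0.0002778·V_2 - 0.006667·V_3 = 0
Solving these 4 simultaneous equations (Gaussian elimination) gives:
  V_1 = 4.712 V, V_2 = 0.9247 V, V_3 = 0.9219 V, V_5 = 0.8313 V
Power in each resistor, P = (ΔV)²/R:
  P_R1 = (5 - 4.712)²/390 = 0.0002129 W
  P_R2 = (4.712 - 0.9247)²/5600 = 0.002561 W
  P_R3 = (0.9247 - 0.9219)²/4.3 = 0.000001819 W
  P_R4 = (0.9219 - 0)²/20000 = 0.0000425 W
  P_R5 = (4.712 - 0.8313)²/62000 = 0.0002429 W
  P_R6 = (0.9247 - 0.8313)²/3600 = 0.000002425 W
  P_R7 = (0.9219 - 0.8313)²/150 = 0.00005476 W
  P_R8 = (0 - 0.8313)²/1200 = 0.0005759 W
P_total = P_R1 + P_R2 + P_R3 + P_R4 + P_R5 + P_R6 + P_R7 + P_R8 = 0.003694 W

Final answer: 0.003694 W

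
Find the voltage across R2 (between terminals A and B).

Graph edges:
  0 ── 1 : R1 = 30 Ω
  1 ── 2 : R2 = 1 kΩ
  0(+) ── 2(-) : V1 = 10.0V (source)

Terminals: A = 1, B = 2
R1 and R2 are in series across V1 (node 0 → node 1 → node 2), and the output A–B is taken across R2, so this is a voltage divider.
Series current: I = V1/(R1 + R2) = 10/(30 + 1000) = 10/1030 = 0.009709 A
V_R2 = I × R2 = V1 × R2/(R1 + R2) = 10 × 1000/1030 = 9.709 V

Final answer: 9.709 V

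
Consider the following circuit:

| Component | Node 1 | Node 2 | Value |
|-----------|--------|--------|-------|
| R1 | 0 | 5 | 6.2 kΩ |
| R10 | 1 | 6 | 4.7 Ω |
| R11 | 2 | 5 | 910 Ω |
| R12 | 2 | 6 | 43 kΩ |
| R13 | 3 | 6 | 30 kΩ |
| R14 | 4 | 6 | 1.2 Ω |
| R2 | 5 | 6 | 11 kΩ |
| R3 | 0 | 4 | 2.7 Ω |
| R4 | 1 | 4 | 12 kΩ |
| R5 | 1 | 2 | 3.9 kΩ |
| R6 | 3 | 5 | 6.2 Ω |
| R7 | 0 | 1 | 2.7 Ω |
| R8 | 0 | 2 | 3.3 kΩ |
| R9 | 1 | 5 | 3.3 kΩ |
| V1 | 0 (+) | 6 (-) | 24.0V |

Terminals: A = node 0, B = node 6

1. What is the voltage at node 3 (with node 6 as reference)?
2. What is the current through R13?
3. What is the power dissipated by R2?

Nodal analysis, taking node 6 as the 0 V reference.
Source V1 fixes V_0 = 24 V.
KCL at each unknown node (sum of currents leaving = 0; resistances in Ω):
  Node 1: (V_1 - V_4)/12000 + (V_1 - V_2)/3900 + (V_1 - 24)/2.7 + (V_1 - V_5)/3300 + (V_1 - 0)/4.7 = 0
  Node 2: (V_2 - V_1)/3900 + (V_2 - 24)/3300 + (V_2 - V_5)/910 + (V_2 - 0)/43000 = 0
  Node 3: (V_3 - V_5)/6.2 + (V_3 - 0)/30000 = 0
  Node 4: (V_4 - 24)/2.7 + (V_4 - V_1)/12000 + (V_4 - 0)/1.2 = 0
  Node 5: (V_5 - 24)/6200 + (V_5 - 0)/11000 + (V_5 - V_3)/6.2 + (V_5 - V_1)/3300 + (V_5 - V_2)/910 = 0
Collecting terms (coefficients in siemens):
  0.5838·V_1 - 0.0002564·V_2 - 0.00008333·V_4 - 0.000303·V_5 = 8.889
  0.001682·V_2 - 0.0002564·V_1 - 0.001099·V_5 = 0.007273
  0.1613·V_3 - 0.1613·V_5 = 0
  1.204·V_4 - 0.00008333·V_1 = 8.889
  0.1629·V_5 - 0.000303·V_1 - 0.001099·V_2 - 0.1613·V_3 = 0.003871
Solving these 5 simultaneous equations (Gaussian elimination) gives:
  V_1 = 15.24 V, V_2 = 17.3 V, V_3 = 16.29 V, V_4 = 7.385 V
  V_5 = 16.3 V
Part 1:
  Read off the nodal solution: V_3 = 16.29 V
Part 2:
  I_R13 = (V_3 - V_6)/R13 = (16.29 - 0)/30000 = 0.0005431 A
  Magnitude: I_R13 = 0.0005431 A
Part 3:
  I_R2 = (V_5 - V_6)/R2 = (16.3 - 0)/11000 = 0.001482 A
  P_R2 = I_R2² × R2 = (0.001482)² × 11000 = 0.02414 W

Final answers:
1. V_3 = 16.29 V
2. I_R13 = 0.0005431 A
3. P_R2 = 0.02414 W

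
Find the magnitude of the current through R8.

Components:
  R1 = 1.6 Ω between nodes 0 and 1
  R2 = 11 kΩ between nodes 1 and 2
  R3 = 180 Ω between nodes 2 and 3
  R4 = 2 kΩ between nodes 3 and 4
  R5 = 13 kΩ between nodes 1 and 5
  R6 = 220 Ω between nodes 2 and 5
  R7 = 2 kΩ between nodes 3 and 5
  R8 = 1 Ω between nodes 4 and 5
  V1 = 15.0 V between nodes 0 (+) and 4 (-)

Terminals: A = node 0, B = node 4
Nodal analysis, taking node 4 as the 0 V reference.
Source V1 fixes V_0 = 15 V.
KCL at each unknown node (sum of currents leaving = 0; resistances in Ω):
  Node 1: (V_1 - 15)/1.6 + (V_1 - V_2)/11000 + (V_1 - V_5)/13000 = 0
  Node 2: (V_2 - V_1)/11000 + (V_2 - V_3)/180 + (V_2 - V_5)/220 = 0
  Node 3: (V_3 - V_2)/180 + (V_3 - 0)/2000 + (V_3 - V_5)/2000 = 0
  Node 5: (V_5 - V_1)/13000 + (V_5 - V_2)/220 + (V_5 - V_3)/2000 + (V_5 - 0)/1 = 0
Collecting terms (coefficients in siemens):
  0.6252·V_1 - 0.00009091·V_2 - 0.00007692·V_5 = 9.375
  0.01019·V_2 - 0.00009091·V_1 - 0.005556·V_3 - 0.004545·V_5 = 0
  0.006556·V_3 - 0.005556·V_2 - 0.0005·V_5 = 0
  1.005·V_5 - 0.00007692·V_1 - 0.004545·V_2 - 0.0005·V_3 = 0
Solving these 4 simultaneous equations (Gaussian elimination) gives:
  V_1 = 15 V, V_2 = 0.2508 V, V_3 = 0.2127 V, V_5 = 0.002387 V
I_R8 = (V_4 - V_5)/R8 = (0 - 0.002387)/1 = -0.002387 A
|I_R8| = 0.002387 A

Final answer: |I_R8| = 0.002387 A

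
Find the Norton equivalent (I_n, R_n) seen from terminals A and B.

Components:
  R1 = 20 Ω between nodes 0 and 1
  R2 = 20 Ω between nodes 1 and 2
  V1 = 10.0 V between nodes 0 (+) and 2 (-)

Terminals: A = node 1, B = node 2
Find the Thévenin equivalent first; then I_n = V_th/R_th and R_n = R_th.
Step 1 — V_th is the open-circuit voltage V_A - V_B (nothing connected across the terminals).
Nodal analysis, taking node 2 as the 0 V reference.
Source V1 fixes V_0 = 10 V.
KCL at each unknown node (sum of currents leaving = 0; resistances in Ω):
  Node 1: (V_1 - 10)/20 + (V_1 - 0)/20 = 0
Collecting terms: 0.1 × V_1 = 0.5  =>  V_1 = 5 V
V_th = V_1 - V_2 = 5 - 0 = 5 V
Step 2 — R_th: zero the source — replace V1 by a short circuit (node 2 merges into node 0) — and find the resistance seen between A (node 1) and B (node 0).
Reduce the network between node 1 (A) and node 0 (B) by series/parallel combination:
  Rp1 = R1 ‖ R2 (parallel, both between nodes 0 and 1) = 1/(1/20 + 1/20) = 10 Ω
R_th = 10 Ω
I_n = V_th/R_th = 5/10 = 0.5 A, and R_n = R_th = 10 Ω

Final answer: I_n = 0.5 A, R_n = 10 Ω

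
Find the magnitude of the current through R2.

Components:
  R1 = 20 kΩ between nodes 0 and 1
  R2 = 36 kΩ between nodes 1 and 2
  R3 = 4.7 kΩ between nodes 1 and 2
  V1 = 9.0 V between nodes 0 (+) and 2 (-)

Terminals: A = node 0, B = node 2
Nodal analysis, taking node 2 as the 0 V reference.
Source V1 fixes V_0 = 9 V.
KCL at each unknown node (sum of currents leaving = 0; resistances in Ω):
  Node 1: (V_1 - 9)/20000 + (V_1 - 0)/36000 + (V_1 - 0)/4700 = 0
Collecting terms: 0.0002905 × V_1 = 0.00045  =>  V_1 = 1.549 V
I_R2 = (V_1 - V_2)/R2 = (1.549 - 0)/36000 = 0.00004302 A
|I_R2| = 0.00004302 A

Final answer: |I_R2| = 4.302e-05 A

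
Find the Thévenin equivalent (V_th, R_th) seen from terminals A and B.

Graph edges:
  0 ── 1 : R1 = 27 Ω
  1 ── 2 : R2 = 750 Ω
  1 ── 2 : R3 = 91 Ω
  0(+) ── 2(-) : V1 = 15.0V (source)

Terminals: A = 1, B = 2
Step 1 — V_th is the open-circuit voltage V_A - V_B (nothing connected across the terminals).
Nodal analysis, taking node 2 as the 0 V reference.
Source V1 fixes V_0 = 15 V.
KCL at each unknown node (sum of currents leaving = 0; resistances in Ω):
  Node 1: (V_1 - 15)/27 + (V_1 - 0)/750 + (V_1 - 0)/91 = 0
Collecting terms: 0.04936 × V_1 = 0.5556  =>  V_1 = 11.26 V
V_th = V_1 - V_2 = 11.26 - 0 = 11.26 V
Step 2 — R_th: zero the source — replace V1 by a short circuit (node 2 merges into node 0) — and find the resistance seen between A (node 1) and B (node 0).
Reduce the network between node 1 (A) and node 0 (B) by series/parallel combination:
  Rp1 = R1 ‖ R2 ‖ R3 (parallel, all between nodes 0 and 1) = 1/(1/27 + 1/750 + 1/91) = 20.26 Ω
R_th = 20.26 Ω

Final answer: V_th = 11.26 V, R_th = 20.26 Ω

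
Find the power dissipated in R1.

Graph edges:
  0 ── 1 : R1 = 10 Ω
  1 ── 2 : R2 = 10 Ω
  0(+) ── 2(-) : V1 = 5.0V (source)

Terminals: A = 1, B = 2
Nodal analysis, taking node 2 as the 0 V reference.
Source V1 fixes V_0 = 5 V.
KCL at each unknown node (sum of currents leaving = 0; resistances in Ω):
  Node 1: (V_1 - 5)/10 + (V_1 - 0)/10 = 0
Collecting terms: 0.2 × V_1 = 0.5  =>  V_1 = 2.5 V
I_R1 = (V_0 - V_1)/R1 = (5 - 2.5)/10 = 0.25 A
P_R1 = I_R1² × R1 = (0.25)² × 10 = 0.625 W

Final answer: 0.625 W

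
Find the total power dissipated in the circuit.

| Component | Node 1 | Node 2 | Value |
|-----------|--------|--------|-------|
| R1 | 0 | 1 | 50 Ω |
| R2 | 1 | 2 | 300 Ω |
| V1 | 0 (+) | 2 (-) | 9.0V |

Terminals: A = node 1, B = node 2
Nodal analysis, taking node 2 as the 0 V reference.
Source V1 fixes V_0 = 9 V.
KCL at each unknown node (sum of currents leaving = 0; resistances in Ω):
  Node 1: (V_1 - 9)/50 + (V_1 - 0)/300 = 0
Collecting terms: 0.02333 × V_1 = 0.18  =>  V_1 = 7.714 V
Power in each resistor, P = (ΔV)²/R:
  P_R1 = (9 - 7.714)²/50 = 0.03306 W
  P_R2 = (7.714 - 0)²/300 = 0.1984 W
P_total = P_R1 + P_R2 = 0.2314 W

Final answer: 0.2314 W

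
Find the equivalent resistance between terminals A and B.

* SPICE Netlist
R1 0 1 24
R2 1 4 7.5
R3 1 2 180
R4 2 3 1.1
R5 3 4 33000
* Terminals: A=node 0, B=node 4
Reduce the network between node 0 (A) and node 4 (B) by series/parallel combination:
  Rs1 = R3 + R4 (series, joined only at node 2) = 180 + 1.1 = 181.1 Ω
  Rs2 = R5 + Rs1 (series, joined only at node 3) = 33000 + 181.1 = 33180 Ω
  Rp1 = R2 ‖ Rs2 (parallel, both between nodes 1 and 4) = 1/(1/7.5 + 1/33180) = 7.498 Ω
  Rs3 = R1 + Rp1 (series, joined only at node 1) = 24 + 7.498 = 31.5 Ω
R_eq = 31.5 Ω

Final answer: 31.5 Ω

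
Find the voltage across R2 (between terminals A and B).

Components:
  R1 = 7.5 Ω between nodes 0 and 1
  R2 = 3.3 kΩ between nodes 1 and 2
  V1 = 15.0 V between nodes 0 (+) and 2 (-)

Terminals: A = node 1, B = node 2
R1 and R2 are in series across V1 (node 0 → node 1 → node 2), and the output A–B is taken across R2, so this is a voltage divider.
Series current: I = V1/(R1 + R2) = 15/(7.5 + 3300) = 15/3308 = 0.004535 A
V_R2 = I × R2 = V1 × R2/(R1 + R2) = 15 × 3300/3308 = 14.97 V

Final answer: 14.97 V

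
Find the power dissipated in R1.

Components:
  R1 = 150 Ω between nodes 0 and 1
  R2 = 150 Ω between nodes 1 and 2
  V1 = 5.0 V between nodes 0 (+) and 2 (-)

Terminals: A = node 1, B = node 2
Nodal analysis, taking node 2 as the 0 V reference.
Source V1 fixes V_0 = 5 V.
KCL at each unknown node (sum of currents leaving = 0; resistances in Ω):
  Node 1: (V_1 - 5)/150 + (V_1 - 0)/150 = 0
Collecting terms: 0.01333 × V_1 = 0.03333  =>  V_1 = 2.5 V
I_R1 = (V_0 - V_1)/R1 = (5 - 2.5)/150 = 0.01667 A
P_R1 = I_R1² × R1 = (0.01667)² × 150 = 0.04167 W

Final answer: 0.04167 W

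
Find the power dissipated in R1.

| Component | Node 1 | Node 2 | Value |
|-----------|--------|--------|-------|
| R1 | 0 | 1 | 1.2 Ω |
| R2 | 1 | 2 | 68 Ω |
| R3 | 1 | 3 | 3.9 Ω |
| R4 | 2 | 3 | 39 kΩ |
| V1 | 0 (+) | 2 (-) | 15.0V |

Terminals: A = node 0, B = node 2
Nodal analysis, taking node 2 as the 0 V reference.
Source V1 fixes V_0 = 15 V.
KCL at each unknown node (sum of currents leaving = 0; resistances in Ω):
  Node 1: (V_1 - 15)/1.2 + (V_1 - 0)/68 + (V_1 - V_3)/3.9 = 0
  Node 3: (V_3 - V_1)/3.9 + (V_3 - 0)/39000 = 0
Collecting terms (coefficients in siemens):
  1.104·V_1 - 0.2564·V_3 = 12.5
  0.2564·V_3 - 0.2564·V_1 = 0
Determinant D = (1.104)(0.2564) - (-0.2564)(-0.2564) = 0.2175
V_1 = [(12.5)(0.2564) - (-0.2564)(0)]/D = 14.74 V
V_3 = [(1.104)(0) - (12.5)(-0.2564)]/D = 14.74 V
I_R1 = (V_0 - V_1)/R1 = (15 - 14.74)/1.2 = 0.2171 A
P_R1 = I_R1² × R1 = (0.2171)² × 1.2 = 0.05658 W

Final answer: 0.05658 W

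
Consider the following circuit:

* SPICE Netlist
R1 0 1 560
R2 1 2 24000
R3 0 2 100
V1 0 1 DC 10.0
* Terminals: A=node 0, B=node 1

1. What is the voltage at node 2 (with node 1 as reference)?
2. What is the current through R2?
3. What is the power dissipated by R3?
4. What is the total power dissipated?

Nodal analysis, taking node 1 as the 0 V reference.
Source V1 fixes V_0 = 10 V.
KCL at each unknown node (sum of currents leaving = 0; resistances in Ω):
  Node 2: (V_2 - 0)/24000 + (V_2 - 10)/100 = 0
Collecting terms: 0.01004 × V_2 = 0.1  =>  V_2 = 9.959 V
Part 1:
  Read off the nodal solution: V_2 = 9.959 V
Part 2:
  I_R2 = (V_1 - V_2)/R2 = (0 - 9.959)/24000 = -0.0004149 A
  Magnitude: I_R2 = 0.0004149 A
Part 3:
  I_R3 = (V_0 - V_2)/R3 = (10 - 9.959)/100 = 0.0004149 A
  P_R3 = I_R3² × R3 = (0.0004149)² × 100 = 0.00001722 W
Part 4:
  Power in each resistor, P = (ΔV)²/R:
    P_R1 = (10 - 0)²/560 = 0.1786 W
    P_R2 = (0 - 9.959)²/24000 = 0.004132 W
    P_R3 = (10 - 9.959)²/100 = 0.00001722 W
  P_total = P_R1 + P_R2 + P_R3 = 0.1827 W

Final answers:
1. V_2 = 9.959 V
2. I_R2 = 0.0004149 A
3. P_R3 = 1.722e-05 W
4. P_total = 0.1827 W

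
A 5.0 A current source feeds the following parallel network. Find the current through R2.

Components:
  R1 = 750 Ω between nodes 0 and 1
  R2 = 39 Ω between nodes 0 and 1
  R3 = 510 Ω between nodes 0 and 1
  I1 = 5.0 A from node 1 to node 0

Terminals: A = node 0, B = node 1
All resistors sit directly between nodes 0 and 1, so they are in parallel and share one voltage V; the full source current 5 A splits among them.
1/R_par = 1/750 + 1/39 + 1/510 = 0.02894 S  =>  R_par = 34.56 Ω
V = I × R_par = 5 × 34.56 = 172.8 V
I_R2 = V/R2 = 172.8/39 = 4.431 A

Final answer: 4.431 A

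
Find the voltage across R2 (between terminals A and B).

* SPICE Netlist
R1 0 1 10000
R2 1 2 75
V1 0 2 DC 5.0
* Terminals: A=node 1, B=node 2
R1 and R2 are in series across V1 (node 0 → node 1 → node 2), and the output A–B is taken across R2, so this is a voltage divider.
Series current: I = V1/(R1 + R2) = 5/(10000 + 75) = 5/10080 = 0.0004963 A
V_R2 = I × R2 = V1 × R2/(R1 + R2) = 5 × 75/10080 = 0.03722 V

Final answer: 0.03722 V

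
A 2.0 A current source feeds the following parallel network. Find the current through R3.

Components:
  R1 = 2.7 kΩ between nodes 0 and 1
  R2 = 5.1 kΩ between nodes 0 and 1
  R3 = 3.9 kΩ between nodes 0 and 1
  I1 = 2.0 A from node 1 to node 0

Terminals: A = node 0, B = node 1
All resistors sit directly between nodes 0 and 1, so they are in parallel and share one voltage V; the full source current 2 A splits among them.
1/R_par = 1/2700 + 1/5100 + 1/3900 = 0.0008229 S  =>  R_par = 1215 Ω
V = I × R_par = 2 × 1215 = 2431 V
I_R3 = V/R3 = 2431/3900 = 0.6232 A

Final answer: 0.6232 A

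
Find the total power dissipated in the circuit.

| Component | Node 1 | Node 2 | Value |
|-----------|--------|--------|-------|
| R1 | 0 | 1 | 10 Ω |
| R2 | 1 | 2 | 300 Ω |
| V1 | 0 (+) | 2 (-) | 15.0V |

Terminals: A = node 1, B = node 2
Nodal analysis, taking node 2 as the 0 V reference.
Source V1 fixes V_0 = 15 V.
KCL at each unknown node (sum of currents leaving = 0; resistances in Ω):
  Node 1: (V_1 - 15)/10 + (V_1 - 0)/300 = 0
Collecting terms: 0.1033 × V_1 = 1.5  =>  V_1 = 14.52 V
Power in each resistor, P = (ΔV)²/R:
  P_R1 = (15 - 14.52)²/10 = 0.02341 W
  P_R2 = (14.52 - 0)²/300 = 0.7024 W
P_total = P_R1 + P_R2 = 0.7258 W

Final answer: 0.7258 W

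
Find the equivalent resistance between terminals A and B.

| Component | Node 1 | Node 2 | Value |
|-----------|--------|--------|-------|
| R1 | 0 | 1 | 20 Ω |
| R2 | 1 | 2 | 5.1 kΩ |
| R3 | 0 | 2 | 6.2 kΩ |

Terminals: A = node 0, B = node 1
Reduce the network between node 0 (A) and node 1 (B) by series/parallel combination:
  Rs1 = R3 + R2 (series, joined only at node 2) = 6200 + 5100 = 11300 Ω
  Rp1 = R1 ‖ Rs1 (parallel, both between nodes 0 and 1) = 1/(1/20 + 1/11300) = 19.96 Ω
R_eq = 19.96 Ω

Final answer: 19.96 Ω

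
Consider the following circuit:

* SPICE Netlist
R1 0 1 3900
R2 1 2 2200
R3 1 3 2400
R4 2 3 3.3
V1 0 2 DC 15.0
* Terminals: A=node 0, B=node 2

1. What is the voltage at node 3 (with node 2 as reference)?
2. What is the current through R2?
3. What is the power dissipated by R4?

Nodal analysis, taking node 2 as the 0 V reference.
Source V1 fixes V_0 = 15 V.
KCL at each unknown node (sum of currents leaving = 0; resistances in Ω):
  Node 1: (V_1 - 15)/3900 + (V_1 - 0)/2200 + (V_1 - V_3)/2400 = 0
  Node 3: (V_3 - V_1)/2400 + (V_3 - 0)/3.3 = 0
Collecting terms (coefficients in siemens):
  0.001128·V_1 - 0.0004167·V_3 = 0.003846
  0.3034·V_3 - 0.0004167·V_1 = 0
Determinant D = (0.001128)(0.3034) - (-0.0004167)(-0.0004167) = 0.000342
V_1 = [(0.003846)(0.3034) - (-0.0004167)(0)]/D = 3.413 V
V_3 = [(0.001128)(0) - (0.003846)(-0.0004167)]/D = 0.004686 V
Part 1:
  Read off the nodal solution: V_3 = 0.004686 V
Part 2:
  I_R2 = (V_1 - V_2)/R2 = (3.413 - 0)/2200 = 0.001551 A
  Magnitude: I_R2 = 0.001551 A
Part 3:
  I_R4 = (V_2 - V_3)/R4 = (0 - 0.004686)/3.3 = -0.00142 A
  P_R4 = I_R4² × R4 = (-0.00142)² × 3.3 = 0.000006654 W

Final answers:
1. V_3 = 0.004686 V
2. I_R2 = 0.001551 A
3. P_R4 = 6.654e-06 W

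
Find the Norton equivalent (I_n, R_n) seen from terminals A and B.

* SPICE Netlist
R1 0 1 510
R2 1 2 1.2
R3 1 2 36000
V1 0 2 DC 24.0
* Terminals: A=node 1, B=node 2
Find the Thévenin equivalent first; then I_n = V_th/R_th and R_n = R_th.
Step 1 — V_th is the open-circuit voltage V_A - V_B (nothing connected across the terminals).
Nodal analysis, taking node 2 as the 0 V reference.
Source V1 fixes V_0 = 24 V.
KCL at each unknown node (sum of currents leaving = 0; resistances in Ω):
  Node 1: (V_1 - 24)/510 + (V_1 - 0)/1.2 + (V_1 - 0)/36000 = 0
Collecting terms: 0.8353 × V_1 = 0.04706  =>  V_1 = 0.05634 V
V_th = V_1 - V_2 = 0.05634 - 0 = 0.05634 V
Step 2 — R_th: zero the source — replace V1 by a short circuit (node 2 merges into node 0) — and find the resistance seen between A (node 1) and B (node 0).
Reduce the network between node 1 (A) and node 0 (B) by series/parallel combination:
  Rp1 = R1 ‖ R2 ‖ R3 (parallel, all between nodes 0 and 1) = 1/(1/510 + 1/1.2 + 1/36000) = 1.197 Ω
R_th = 1.197 Ω
I_n = V_th/R_th = 0.05634/1.197 = 0.04706 A, and R_n = R_th = 1.197 Ω

Final answer: I_n = 0.04706 A, R_n = 1.197 Ω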